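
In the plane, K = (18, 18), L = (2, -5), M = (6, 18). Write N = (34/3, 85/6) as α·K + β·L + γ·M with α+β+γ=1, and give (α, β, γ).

(1/2, 1/6, 1/3)

Signed area of the reference triangle: [KLM] = ½·(18·(-5−18) + 2·(18−18) + 6·(18−(-5))) = ½·(-414 + 0 + 138) = -138.
[NLM] = ½·((34/3)·(-5−18) + 2·(18−(85/6)) + 6·(85/6−(-5))) = ½·(-782/3 + 23/3 + 115) = -69, so the K-coordinate is (-69)/(-138) = 1/2.
[KNM] = ½·(18·(85/6−18) + (34/3)·(18−18) + 6·(18−(85/6))) = ½·(-69 + 0 + 23) = -23, so the L-coordinate is 1/6.
[KLN] = ½·(18·(-5−(85/6)) + 2·(85/6−18) + (34/3)·(18−(-5))) = ½·(-345 − 23/3 + 782/3) = -46, so the M-coordinate is 1/3.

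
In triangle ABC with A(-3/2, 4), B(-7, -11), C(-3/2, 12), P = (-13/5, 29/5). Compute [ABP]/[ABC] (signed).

3/5

[ABC] = ½·((-3/2)·(-11−12) + (-7)·(12−4) + (-3/2)·(4−(-11))) = ½·(69/2 − 56 − 45/2) = -22.
[ABP] = ½·((-3/2)·(-11−(29/5)) + (-7)·(29/5−4) + (-13/5)·(4−(-11))) = ½·(126/5 − 63/5 − 39) = -66/5, so the ratio is (-66/5)/(-22) = 3/5.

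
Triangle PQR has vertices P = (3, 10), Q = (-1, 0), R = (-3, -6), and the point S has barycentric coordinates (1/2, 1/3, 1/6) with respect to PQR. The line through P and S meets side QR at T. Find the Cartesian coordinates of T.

(-5/3, -2)

Line PS meets QR where the P-coordinate vanishes; zeroing S's P-weight and renormalizing leaves Q, R-weights 1/3 : 1/6 → (2/3, 1/3).
So T = (2/3)·Q + (1/3)·R = (-5/3, -2).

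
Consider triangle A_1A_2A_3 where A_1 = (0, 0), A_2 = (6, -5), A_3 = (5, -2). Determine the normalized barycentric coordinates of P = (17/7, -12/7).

Signed area of the reference triangle: [A_1A_2A_3] = ½·(0·(-5−(-2)) + 6·(-2−0) + 5·(0−(-5))) = ½·(0 − 12 + 25) = 13/2.
[PA_2A_3] = ½·((17/7)·(-5−(-2)) + 6·(-2−(-12/7)) + 5·(-12/7−(-5))) = ½·(-51/7 − 12/7 + 115/7) = 26/7, so the A_1-coordinate is (26/7)/(13/2) = 4/7.
[A_1PA_3] = ½·(0·(-12/7−(-2)) + (17/7)·(-2−0) + 5·(0−(-12/7))) = ½·(0 − 34/7 + 60/7) = 13/7, so the A_2-coordinate is 2/7.
[A_1A_2P] = ½·(0·(-5−(-12/7)) + 6·(-12/7−0) + (17/7)·(0−(-5))) = ½·(0 − 72/7 + 85/7) = 13/14, so the A_3-coordinate is 1/7.
Check: 4/7 + 2/7 + 1/7 = 1.

(4/7, 2/7, 1/7)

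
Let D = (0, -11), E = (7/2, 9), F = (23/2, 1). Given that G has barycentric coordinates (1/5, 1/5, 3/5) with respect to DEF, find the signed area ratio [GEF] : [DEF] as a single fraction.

The signed ratio [GEF]/[DEF] equals the barycentric coordinate of G at vertex D, which is 1/5.

1/5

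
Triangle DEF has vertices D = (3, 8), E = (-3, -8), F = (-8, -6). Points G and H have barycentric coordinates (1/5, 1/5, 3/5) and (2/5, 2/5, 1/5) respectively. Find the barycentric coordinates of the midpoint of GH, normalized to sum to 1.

Since both coordinate triples sum to 1, the midpoint's barycentrics are the componentwise average.
(1/5+2/5)/2 = 3/10; similarly 3/10 and 2/5.

(3/10, 3/10, 2/5)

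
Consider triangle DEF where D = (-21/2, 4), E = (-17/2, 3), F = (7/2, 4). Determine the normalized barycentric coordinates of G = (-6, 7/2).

(1/4, 1/2, 1/4)

Signed area of the reference triangle: [DEF] = ½·((-21/2)·(3−4) + (-17/2)·(4−4) + (7/2)·(4−3)) = ½·(21/2 + 0 + 7/2) = 7.
[GEF] = ½·((-6)·(3−4) + (-17/2)·(4−(7/2)) + (7/2)·(7/2−3)) = ½·(6 − 17/4 + 7/4) = 7/4, so the D-coordinate is (7/4)/7 = 1/4.
[DGF] = ½·((-21/2)·(7/2−4) + (-6)·(4−4) + (7/2)·(4−(7/2))) = ½·(21/4 + 0 + 7/4) = 7/2, so the E-coordinate is 1/2.
[DEG] = ½·((-21/2)·(3−(7/2)) + (-17/2)·(7/2−4) + (-6)·(4−3)) = ½·(21/4 + 17/4 − 6) = 7/4, so the F-coordinate is 1/4.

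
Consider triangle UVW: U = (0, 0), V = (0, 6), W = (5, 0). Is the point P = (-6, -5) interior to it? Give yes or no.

no

Barycentric coordinates of P: (91/30, -5/6, -6/5).
The three coordinates are positive, negative, negative; a point is interior exactly when all three are positive.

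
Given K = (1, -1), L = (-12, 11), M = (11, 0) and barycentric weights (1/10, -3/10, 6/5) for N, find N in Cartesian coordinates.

N = (1/10)·K + (-3/10)·L + (6/5)·M.
x-coordinate: (1/10)·1 + (-3/10)·(-12) + (6/5)·11 = 169/10.
y-coordinate: (1/10)·(-1) + (-3/10)·11 + (6/5)·0 = -17/5.

(169/10, -17/5)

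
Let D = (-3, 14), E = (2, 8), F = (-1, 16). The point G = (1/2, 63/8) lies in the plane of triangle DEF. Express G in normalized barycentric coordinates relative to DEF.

(9/16, 7/8, -7/16)

Signed area of the reference triangle: [DEF] = ½·((-3)·(8−16) + 2·(16−14) + (-1)·(14−8)) = ½·(24 + 4 − 6) = 11.
[GEF] = ½·((1/2)·(8−16) + 2·(16−(63/8)) + (-1)·(63/8−8)) = ½·(-4 + 65/4 + 1/8) = 99/16, so the D-coordinate is (99/16)/11 = 9/16.
[DGF] = ½·((-3)·(63/8−16) + (1/2)·(16−14) + (-1)·(14−(63/8))) = ½·(195/8 + 1 − 49/8) = 77/8, so the E-coordinate is 7/8.
[DEG] = ½·((-3)·(8−(63/8)) + 2·(63/8−14) + (1/2)·(14−8)) = ½·(-3/8 − 49/4 + 3) = -77/16, so the F-coordinate is -7/16.
Check: 9/16 + 7/8 − 7/16 = 1.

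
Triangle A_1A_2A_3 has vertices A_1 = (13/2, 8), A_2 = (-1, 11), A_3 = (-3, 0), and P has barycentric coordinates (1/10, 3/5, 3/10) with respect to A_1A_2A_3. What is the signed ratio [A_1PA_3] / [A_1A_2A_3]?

3/5

The signed ratio [A_1PA_3]/[A_1A_2A_3] equals the barycentric coordinate of P at vertex A_2, which is 3/5.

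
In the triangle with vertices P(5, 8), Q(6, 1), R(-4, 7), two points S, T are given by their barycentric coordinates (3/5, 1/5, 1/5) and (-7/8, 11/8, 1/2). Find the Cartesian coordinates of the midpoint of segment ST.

(211/80, 171/80)

Barycentric coordinates of the midpoint are the average: (-11/80, 63/80, 7/20).
Converting: (-11/80)·P + (63/80)·Q + (7/20)·R = (211/80, 171/80).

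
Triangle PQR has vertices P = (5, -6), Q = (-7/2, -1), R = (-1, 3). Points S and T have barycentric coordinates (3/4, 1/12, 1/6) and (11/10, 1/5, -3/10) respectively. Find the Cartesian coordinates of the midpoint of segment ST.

(1007/240, -707/120)

Barycentric coordinates of the midpoint are the average: (37/40, 17/120, -1/15).
Converting: (37/40)·P + (17/120)·Q + (-1/15)·R = (1007/240, -707/120).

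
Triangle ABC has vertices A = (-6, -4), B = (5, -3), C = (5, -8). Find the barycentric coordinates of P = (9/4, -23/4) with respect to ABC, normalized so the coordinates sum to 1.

(1/4, 1/4, 1/2)

Signed area of the reference triangle: [ABC] = ½·((-6)·(-3−(-8)) + 5·(-8−(-4)) + 5·(-4−(-3))) = ½·(-30 − 20 − 5) = -55/2.
[PBC] = ½·((9/4)·(-3−(-8)) + 5·(-8−(-23/4)) + 5·(-23/4−(-3))) = ½·(45/4 − 45/4 − 55/4) = -55/8, so the A-coordinate is (-55/8)/(-55/2) = 1/4.
[APC] = ½·((-6)·(-23/4−(-8)) + (9/4)·(-8−(-4)) + 5·(-4−(-23/4))) = ½·(-27/2 − 9 + 35/4) = -55/8, so the B-coordinate is 1/4.
[ABP] = ½·((-6)·(-3−(-23/4)) + 5·(-23/4−(-4)) + (9/4)·(-4−(-3))) = ½·(-33/2 − 35/4 − 9/4) = -55/4, so the C-coordinate is 1/2.
Check: 1/4 + 1/4 + 1/2 = 1.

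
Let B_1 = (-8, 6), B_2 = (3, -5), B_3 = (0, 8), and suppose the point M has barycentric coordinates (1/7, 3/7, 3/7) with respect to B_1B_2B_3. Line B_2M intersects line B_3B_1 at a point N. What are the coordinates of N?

Line B_2M meets B_3B_1 where the B_2-coordinate vanishes; zeroing M's B_2-weight and renormalizing leaves B_3, B_1-weights 3/7 : 1/7 → (3/4, 1/4).
So N = (3/4)·B_3 + (1/4)·B_1 = (-2, 15/2).

(-2, 15/2)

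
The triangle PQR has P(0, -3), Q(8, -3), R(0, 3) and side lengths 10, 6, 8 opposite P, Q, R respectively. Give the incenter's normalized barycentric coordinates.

The incenter has barycentric coordinates proportional to the opposite side lengths: (10 : 6 : 8).
Normalizing by 10+6+8 = 24 gives (5/12, 1/4, 1/3).

(5/12, 1/4, 1/3)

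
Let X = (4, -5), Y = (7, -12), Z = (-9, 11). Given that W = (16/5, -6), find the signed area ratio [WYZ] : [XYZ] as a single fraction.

1/5

[XYZ] = ½·(4·(-12−11) + 7·(11−(-5)) + (-9)·(-5−(-12))) = ½·(-92 + 112 − 63) = -43/2.
[WYZ] = ½·((16/5)·(-12−11) + 7·(11−(-6)) + (-9)·(-6−(-12))) = ½·(-368/5 + 119 − 54) = -43/10, so the ratio is (-43/10)/(-43/2) = 1/5.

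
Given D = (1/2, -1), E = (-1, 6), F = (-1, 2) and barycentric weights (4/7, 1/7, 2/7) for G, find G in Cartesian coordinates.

(-1/7, 6/7)

G = (4/7)·D + (1/7)·E + (2/7)·F.
x-coordinate: (4/7)·(1/2) + (1/7)·(-1) + (2/7)·(-1) = -1/7.
y-coordinate: (4/7)·(-1) + (1/7)·6 + (2/7)·2 = 6/7.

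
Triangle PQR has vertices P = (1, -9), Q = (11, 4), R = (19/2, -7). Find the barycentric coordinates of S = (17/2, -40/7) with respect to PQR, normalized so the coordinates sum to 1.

Signed area of the reference triangle: [PQR] = ½·(1·(4−(-7)) + 11·(-7−(-9)) + (19/2)·(-9−4)) = ½·(11 + 22 − 247/2) = -181/4.
[SQR] = ½·((17/2)·(4−(-7)) + 11·(-7−(-40/7)) + (19/2)·(-40/7−4)) = ½·(187/2 − 99/7 − 646/7) = -181/28, so the P-coordinate is (-181/28)/(-181/4) = 1/7.
[PSR] = ½·(1·(-40/7−(-7)) + (17/2)·(-7−(-9)) + (19/2)·(-9−(-40/7))) = ½·(9/7 + 17 − 437/14) = -181/28, so the Q-coordinate is 1/7.
[PQS] = ½·(1·(4−(-40/7)) + 11·(-40/7−(-9)) + (17/2)·(-9−4)) = ½·(68/7 + 253/7 − 221/2) = -905/28, so the R-coordinate is 5/7.
Check: 1/7 + 1/7 + 5/7 = 1.

(1/7, 1/7, 5/7)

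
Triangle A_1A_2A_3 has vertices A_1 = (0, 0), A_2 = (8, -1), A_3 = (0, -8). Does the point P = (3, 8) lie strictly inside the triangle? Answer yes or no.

Barycentric coordinates of P: (107/64, 3/8, -67/64).
The three coordinates are positive, positive, negative; a point is interior exactly when all three are positive.

no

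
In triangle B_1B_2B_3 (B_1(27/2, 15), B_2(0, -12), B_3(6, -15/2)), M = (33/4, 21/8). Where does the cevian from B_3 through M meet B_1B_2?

Barycentric coordinates of M with respect to B_1B_2B_3: (1/2, 1/4, 1/4).
On side B_1B_2 the B_3-coordinate is zero; dropping M's B_3-weight 1/4 and renormalizing the remaining 1/2 : 1/4 gives weights 2/3, 1/3 on B_1, B_2.
N = (2/3)·(27/2, 15) + (1/3)·(0, -12) = (9, 6).

(9, 6)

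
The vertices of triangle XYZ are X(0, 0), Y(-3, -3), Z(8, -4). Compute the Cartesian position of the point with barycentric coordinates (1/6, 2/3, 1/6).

W = (1/6)·X + (2/3)·Y + (1/6)·Z.
x-coordinate: (1/6)·0 + (2/3)·(-3) + (1/6)·8 = -2/3.
y-coordinate: (1/6)·0 + (2/3)·(-3) + (1/6)·(-4) = -8/3.

(-2/3, -8/3)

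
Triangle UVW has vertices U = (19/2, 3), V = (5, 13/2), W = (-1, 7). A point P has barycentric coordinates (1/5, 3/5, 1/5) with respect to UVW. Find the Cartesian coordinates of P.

P = (1/5)·U + (3/5)·V + (1/5)·W.
x-coordinate: (1/5)·(19/2) + (3/5)·5 + (1/5)·(-1) = 47/10.
y-coordinate: (1/5)·3 + (3/5)·(13/2) + (1/5)·7 = 59/10.

(47/10, 59/10)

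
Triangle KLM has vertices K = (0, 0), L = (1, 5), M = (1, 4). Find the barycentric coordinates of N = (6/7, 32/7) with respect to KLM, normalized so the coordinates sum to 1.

(1/7, 8/7, -2/7)

Signed area of the reference triangle: [KLM] = ½·(0·(5−4) + 1·(4−0) + 1·(0−5)) = ½·(0 + 4 − 5) = -1/2.
[NLM] = ½·((6/7)·(5−4) + 1·(4−(32/7)) + 1·(32/7−5)) = ½·(6/7 − 4/7 − 3/7) = -1/14, so the K-coordinate is (-1/14)/(-1/2) = 1/7.
[KNM] = ½·(0·(32/7−4) + (6/7)·(4−0) + 1·(0−(32/7))) = ½·(0 + 24/7 − 32/7) = -4/7, so the L-coordinate is 8/7.
[KLN] = ½·(0·(5−(32/7)) + 1·(32/7−0) + (6/7)·(0−5)) = ½·(0 + 32/7 − 30/7) = 1/7, so the M-coordinate is -2/7.
Check: 1/7 + 8/7 − 2/7 = 1.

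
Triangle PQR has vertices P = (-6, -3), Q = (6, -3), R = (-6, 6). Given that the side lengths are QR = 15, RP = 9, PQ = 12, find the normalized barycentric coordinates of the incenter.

The incenter has barycentric coordinates proportional to the opposite side lengths: (15 : 9 : 12).
Normalizing by 15+9+12 = 36 gives (5/12, 1/4, 1/3).

(5/12, 1/4, 1/3)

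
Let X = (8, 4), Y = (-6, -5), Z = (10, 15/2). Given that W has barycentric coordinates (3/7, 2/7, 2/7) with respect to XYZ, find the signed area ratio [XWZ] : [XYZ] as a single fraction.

The signed ratio [XWZ]/[XYZ] equals the barycentric coordinate of W at vertex Y, which is 2/7.

2/7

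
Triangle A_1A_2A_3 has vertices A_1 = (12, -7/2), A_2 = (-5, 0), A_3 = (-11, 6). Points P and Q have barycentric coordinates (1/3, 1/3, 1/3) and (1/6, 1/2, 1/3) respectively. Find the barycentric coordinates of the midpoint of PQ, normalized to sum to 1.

Since both coordinate triples sum to 1, the midpoint's barycentrics are the componentwise average.
(1/3+1/6)/2 = 1/4; similarly 5/12 and 1/3.

(1/4, 5/12, 1/3)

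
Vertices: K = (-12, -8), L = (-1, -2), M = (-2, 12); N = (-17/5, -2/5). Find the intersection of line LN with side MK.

Barycentric coordinates of N with respect to KLM: (1/5, 3/5, 1/5).
On side MK the L-coordinate is zero; dropping N's L-weight 3/5 and renormalizing the remaining 1/5 : 1/5 gives weights 1/2, 1/2 on M, K.
J = (1/2)·(-2, 12) + (1/2)·(-12, -8) = (-7, 2).

(-7, 2)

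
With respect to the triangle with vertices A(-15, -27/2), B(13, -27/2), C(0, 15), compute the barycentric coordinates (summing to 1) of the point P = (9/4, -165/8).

Signed area of the reference triangle: [ABC] = ½·((-15)·(-27/2−15) + 13·(15−(-27/2)) + 0·(-27/2−(-27/2))) = ½·(855/2 + 741/2 + 0) = 399.
[PBC] = ½·((9/4)·(-27/2−15) + 13·(15−(-165/8)) + 0·(-165/8−(-27/2))) = ½·(-513/8 + 3705/8 + 0) = 399/2, so the A-coordinate is (399/2)/399 = 1/2.
[APC] = ½·((-15)·(-165/8−15) + (9/4)·(15−(-27/2)) + 0·(-27/2−(-165/8))) = ½·(4275/8 + 513/8 + 0) = 1197/4, so the B-coordinate is 3/4.
[ABP] = ½·((-15)·(-27/2−(-165/8)) + 13·(-165/8−(-27/2)) + (9/4)·(-27/2−(-27/2))) = ½·(-855/8 − 741/8 + 0) = -399/4, so the C-coordinate is -1/4.

(1/2, 3/4, -1/4)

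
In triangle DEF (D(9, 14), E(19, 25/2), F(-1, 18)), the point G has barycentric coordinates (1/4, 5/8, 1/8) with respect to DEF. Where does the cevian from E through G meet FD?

Line EG meets FD where the E-coordinate vanishes; zeroing G's E-weight and renormalizing leaves F, D-weights 1/8 : 1/4 → (1/3, 2/3).
So H = (1/3)·F + (2/3)·D = (17/3, 46/3).

(17/3, 46/3)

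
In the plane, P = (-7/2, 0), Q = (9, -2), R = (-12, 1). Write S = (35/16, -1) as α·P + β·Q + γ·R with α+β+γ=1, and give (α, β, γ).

(1/8, 5/8, 1/4)

Signed area of the reference triangle: [PQR] = ½·((-7/2)·(-2−1) + 9·(1−0) + (-12)·(0−(-2))) = ½·(21/2 + 9 − 24) = -9/4.
[SQR] = ½·((35/16)·(-2−1) + 9·(1−(-1)) + (-12)·(-1−(-2))) = ½·(-105/16 + 18 − 12) = -9/32, so the P-coordinate is (-9/32)/(-9/4) = 1/8.
[PSR] = ½·((-7/2)·(-1−1) + (35/16)·(1−0) + (-12)·(0−(-1))) = ½·(7 + 35/16 − 12) = -45/32, so the Q-coordinate is 5/8.
[PQS] = ½·((-7/2)·(-2−(-1)) + 9·(-1−0) + (35/16)·(0−(-2))) = ½·(7/2 − 9 + 35/8) = -9/16, so the R-coordinate is 1/4.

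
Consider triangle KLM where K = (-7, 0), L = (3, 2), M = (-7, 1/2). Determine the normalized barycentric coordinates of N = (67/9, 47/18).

(1/9, 13/9, -5/9)

Signed area of the reference triangle: [KLM] = ½·((-7)·(2−(1/2)) + 3·(1/2−0) + (-7)·(0−2)) = ½·(-21/2 + 3/2 + 14) = 5/2.
[NLM] = ½·((67/9)·(2−(1/2)) + 3·(1/2−(47/18)) + (-7)·(47/18−2)) = ½·(67/6 − 19/3 − 77/18) = 5/18, so the K-coordinate is (5/18)/(5/2) = 1/9.
[KNM] = ½·((-7)·(47/18−(1/2)) + (67/9)·(1/2−0) + (-7)·(0−(47/18))) = ½·(-133/9 + 67/18 + 329/18) = 65/18, so the L-coordinate is 13/9.
[KLN] = ½·((-7)·(2−(47/18)) + 3·(47/18−0) + (67/9)·(0−2)) = ½·(77/18 + 47/6 − 134/9) = -25/18, so the M-coordinate is -5/9.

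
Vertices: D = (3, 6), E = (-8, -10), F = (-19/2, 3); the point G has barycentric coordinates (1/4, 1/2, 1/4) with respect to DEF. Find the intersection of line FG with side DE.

(-13/3, -14/3)

Line FG meets DE where the F-coordinate vanishes; zeroing G's F-weight and renormalizing leaves D, E-weights 1/4 : 1/2 → (1/3, 2/3).
So H = (1/3)·D + (2/3)·E = (-13/3, -14/3).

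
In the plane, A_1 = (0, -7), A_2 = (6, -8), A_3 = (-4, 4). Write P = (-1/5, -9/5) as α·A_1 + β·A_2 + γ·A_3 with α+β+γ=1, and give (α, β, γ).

(1/5, 3/10, 1/2)

Signed area of the reference triangle: [A_1A_2A_3] = ½·(0·(-8−4) + 6·(4−(-7)) + (-4)·(-7−(-8))) = ½·(0 + 66 − 4) = 31.
[PA_2A_3] = ½·((-1/5)·(-8−4) + 6·(4−(-9/5)) + (-4)·(-9/5−(-8))) = ½·(12/5 + 174/5 − 124/5) = 31/5, so the A_1-coordinate is (31/5)/31 = 1/5.
[A_1PA_3] = ½·(0·(-9/5−4) + (-1/5)·(4−(-7)) + (-4)·(-7−(-9/5))) = ½·(0 − 11/5 + 104/5) = 93/10, so the A_2-coordinate is 3/10.
[A_1A_2P] = ½·(0·(-8−(-9/5)) + 6·(-9/5−(-7)) + (-1/5)·(-7−(-8))) = ½·(0 + 156/5 − 1/5) = 31/2, so the A_3-coordinate is 1/2.
Check: 1/5 + 3/10 + 1/2 = 1.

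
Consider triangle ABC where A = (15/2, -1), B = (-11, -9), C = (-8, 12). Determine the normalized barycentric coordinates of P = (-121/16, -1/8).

(1/8, 1/2, 3/8)

Signed area of the reference triangle: [ABC] = ½·((15/2)·(-9−12) + (-11)·(12−(-1)) + (-8)·(-1−(-9))) = ½·(-315/2 − 143 − 64) = -729/4.
[PBC] = ½·((-121/16)·(-9−12) + (-11)·(12−(-1/8)) + (-8)·(-1/8−(-9))) = ½·(2541/16 − 1067/8 − 71) = -729/32, so the A-coordinate is (-729/32)/(-729/4) = 1/8.
[APC] = ½·((15/2)·(-1/8−12) + (-121/16)·(12−(-1)) + (-8)·(-1−(-1/8))) = ½·(-1455/16 − 1573/16 + 7) = -729/8, so the B-coordinate is 1/2.
[ABP] = ½·((15/2)·(-9−(-1/8)) + (-11)·(-1/8−(-1)) + (-121/16)·(-1−(-9))) = ½·(-1065/16 − 77/8 − 121/2) = -2187/32, so the C-coordinate is 3/8.
Check: 1/8 + 1/2 + 3/8 = 1.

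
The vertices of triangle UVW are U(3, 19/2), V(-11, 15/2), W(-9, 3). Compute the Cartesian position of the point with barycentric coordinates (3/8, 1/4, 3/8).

P = (3/8)·U + (1/4)·V + (3/8)·W.
x-coordinate: (3/8)·3 + (1/4)·(-11) + (3/8)·(-9) = -5.
y-coordinate: (3/8)·(19/2) + (1/4)·(15/2) + (3/8)·3 = 105/16.

(-5, 105/16)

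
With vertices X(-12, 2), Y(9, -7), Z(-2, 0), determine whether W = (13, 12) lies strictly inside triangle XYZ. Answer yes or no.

Barycentric coordinates of W: (-79/16, -25/8, 145/16).
The three coordinates are negative, negative, positive; a point is interior exactly when all three are positive.

no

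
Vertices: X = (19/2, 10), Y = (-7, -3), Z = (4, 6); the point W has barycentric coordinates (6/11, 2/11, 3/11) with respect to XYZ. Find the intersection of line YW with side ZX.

(23/3, 26/3)

Line YW meets ZX where the Y-coordinate vanishes; zeroing W's Y-weight and renormalizing leaves Z, X-weights 3/11 : 6/11 → (1/3, 2/3).
So V = (1/3)·Z + (2/3)·X = (23/3, 26/3).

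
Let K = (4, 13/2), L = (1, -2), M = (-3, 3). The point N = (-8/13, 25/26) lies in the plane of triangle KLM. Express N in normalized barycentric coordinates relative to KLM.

(1/13, 6/13, 6/13)

Signed area of the reference triangle: [KLM] = ½·(4·(-2−3) + 1·(3−(13/2)) + (-3)·(13/2−(-2))) = ½·(-20 − 7/2 − 51/2) = -49/2.
[NLM] = ½·((-8/13)·(-2−3) + 1·(3−(25/26)) + (-3)·(25/26−(-2))) = ½·(40/13 + 53/26 − 231/26) = -49/26, so the K-coordinate is (-49/26)/(-49/2) = 1/13.
[KNM] = ½·(4·(25/26−3) + (-8/13)·(3−(13/2)) + (-3)·(13/2−(25/26))) = ½·(-106/13 + 28/13 − 216/13) = -147/13, so the L-coordinate is 6/13.
[KLN] = ½·(4·(-2−(25/26)) + 1·(25/26−(13/2)) + (-8/13)·(13/2−(-2))) = ½·(-154/13 − 72/13 − 68/13) = -147/13, so the M-coordinate is 6/13.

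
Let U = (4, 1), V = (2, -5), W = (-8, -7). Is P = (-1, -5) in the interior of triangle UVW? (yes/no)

Barycentric coordinates of P: (3/28, 4/7, 9/28).
The three coordinates are positive, positive, positive; a point is interior exactly when all three are positive.

yes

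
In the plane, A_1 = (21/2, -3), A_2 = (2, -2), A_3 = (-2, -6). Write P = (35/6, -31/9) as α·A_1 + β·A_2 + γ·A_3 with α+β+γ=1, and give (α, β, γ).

Signed area of the reference triangle: [A_1A_2A_3] = ½·((21/2)·(-2−(-6)) + 2·(-6−(-3)) + (-2)·(-3−(-2))) = ½·(42 − 6 + 2) = 19.
[PA_2A_3] = ½·((35/6)·(-2−(-6)) + 2·(-6−(-31/9)) + (-2)·(-31/9−(-2))) = ½·(70/3 − 46/9 + 26/9) = 95/9, so the A_1-coordinate is (95/9)/19 = 5/9.
[A_1PA_3] = ½·((21/2)·(-31/9−(-6)) + (35/6)·(-6−(-3)) + (-2)·(-3−(-31/9))) = ½·(161/6 − 35/2 − 8/9) = 38/9, so the A_2-coordinate is 2/9.
[A_1A_2P] = ½·((21/2)·(-2−(-31/9)) + 2·(-31/9−(-3)) + (35/6)·(-3−(-2))) = ½·(91/6 − 8/9 − 35/6) = 38/9, so the A_3-coordinate is 2/9.

(5/9, 2/9, 2/9)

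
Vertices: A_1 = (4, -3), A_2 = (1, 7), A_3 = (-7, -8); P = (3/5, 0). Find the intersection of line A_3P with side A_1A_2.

(5/2, 2)

Barycentric coordinates of P with respect to A_1A_2A_3: (2/5, 2/5, 1/5).
On side A_1A_2 the A_3-coordinate is zero; dropping P's A_3-weight 1/5 and renormalizing the remaining 2/5 : 2/5 gives weights 1/2, 1/2 on A_1, A_2.
Q = (1/2)·(4, -3) + (1/2)·(1, 7) = (5/2, 2).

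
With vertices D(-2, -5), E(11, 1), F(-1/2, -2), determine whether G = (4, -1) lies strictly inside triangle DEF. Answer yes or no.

yes

Barycentric coordinates of G: (1/15, 2/5, 8/15).
The three coordinates are positive, positive, positive; a point is interior exactly when all three are positive.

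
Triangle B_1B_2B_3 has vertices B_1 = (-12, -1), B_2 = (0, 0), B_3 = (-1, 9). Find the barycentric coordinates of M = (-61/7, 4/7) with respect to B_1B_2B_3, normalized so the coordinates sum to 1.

(5/7, 1/7, 1/7)

Signed area of the reference triangle: [B_1B_2B_3] = ½·((-12)·(0−9) + 0·(9−(-1)) + (-1)·(-1−0)) = ½·(108 + 0 + 1) = 109/2.
[MB_2B_3] = ½·((-61/7)·(0−9) + 0·(9−(4/7)) + (-1)·(4/7−0)) = ½·(549/7 + 0 − 4/7) = 545/14, so the B_1-coordinate is (545/14)/(109/2) = 5/7.
[B_1MB_3] = ½·((-12)·(4/7−9) + (-61/7)·(9−(-1)) + (-1)·(-1−(4/7))) = ½·(708/7 − 610/7 + 11/7) = 109/14, so the B_2-coordinate is 1/7.
[B_1B_2M] = ½·((-12)·(0−(4/7)) + 0·(4/7−(-1)) + (-61/7)·(-1−0)) = ½·(48/7 + 0 + 61/7) = 109/14, so the B_3-coordinate is 1/7.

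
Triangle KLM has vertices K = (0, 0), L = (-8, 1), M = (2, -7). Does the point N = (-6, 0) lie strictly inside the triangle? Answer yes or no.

yes

Barycentric coordinates of N: (1/9, 7/9, 1/9).
The three coordinates are positive, positive, positive; a point is interior exactly when all three are positive.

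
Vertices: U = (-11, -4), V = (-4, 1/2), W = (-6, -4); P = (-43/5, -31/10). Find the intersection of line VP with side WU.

(-39/4, -4)

Barycentric coordinates of P with respect to UVW: (3/5, 1/5, 1/5).
On side WU the V-coordinate is zero; dropping P's V-weight 1/5 and renormalizing the remaining 1/5 : 3/5 gives weights 1/4, 3/4 on W, U.
Q = (1/4)·(-6, -4) + (3/4)·(-11, -4) = (-39/4, -4).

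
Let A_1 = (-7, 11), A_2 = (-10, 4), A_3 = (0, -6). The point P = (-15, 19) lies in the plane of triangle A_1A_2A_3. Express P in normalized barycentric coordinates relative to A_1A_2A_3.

Signed area of the reference triangle: [A_1A_2A_3] = ½·((-7)·(4−(-6)) + (-10)·(-6−11) + 0·(11−4)) = ½·(-70 + 170 + 0) = 50.
[PA_2A_3] = ½·((-15)·(4−(-6)) + (-10)·(-6−19) + 0·(19−4)) = ½·(-150 + 250 + 0) = 50, so the A_1-coordinate is 50/50 = 1.
[A_1PA_3] = ½·((-7)·(19−(-6)) + (-15)·(-6−11) + 0·(11−19)) = ½·(-175 + 255 + 0) = 40, so the A_2-coordinate is 4/5.
[A_1A_2P] = ½·((-7)·(4−19) + (-10)·(19−11) + (-15)·(11−4)) = ½·(105 − 80 − 105) = -40, so the A_3-coordinate is -4/5.
Check: 1 + 4/5 − 4/5 = 1.

(1, 4/5, -4/5)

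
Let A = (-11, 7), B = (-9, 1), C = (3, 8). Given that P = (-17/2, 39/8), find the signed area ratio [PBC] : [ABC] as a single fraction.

[ABC] = ½·((-11)·(1−8) + (-9)·(8−7) + 3·(7−1)) = ½·(77 − 9 + 18) = 43.
[PBC] = ½·((-17/2)·(1−8) + (-9)·(8−(39/8)) + 3·(39/8−1)) = ½·(119/2 − 225/8 + 93/8) = 43/2, so the ratio is (43/2)/43 = 1/2.

1/2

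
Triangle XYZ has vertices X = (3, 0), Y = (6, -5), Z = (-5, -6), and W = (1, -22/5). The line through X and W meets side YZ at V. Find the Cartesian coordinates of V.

Barycentric coordinates of W with respect to XYZ: (1/5, 2/5, 2/5).
On side YZ the X-coordinate is zero; dropping W's X-weight 1/5 and renormalizing the remaining 2/5 : 2/5 gives weights 1/2, 1/2 on Y, Z.
V = (1/2)·(6, -5) + (1/2)·(-5, -6) = (1/2, -11/2).

(1/2, -11/2)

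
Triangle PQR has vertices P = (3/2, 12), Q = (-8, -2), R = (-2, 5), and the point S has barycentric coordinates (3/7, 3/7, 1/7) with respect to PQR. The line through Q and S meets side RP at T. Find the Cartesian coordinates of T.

Line QS meets RP where the Q-coordinate vanishes; zeroing S's Q-weight and renormalizing leaves R, P-weights 1/7 : 3/7 → (1/4, 3/4).
So T = (1/4)·R + (3/4)·P = (5/8, 41/4).

(5/8, 41/4)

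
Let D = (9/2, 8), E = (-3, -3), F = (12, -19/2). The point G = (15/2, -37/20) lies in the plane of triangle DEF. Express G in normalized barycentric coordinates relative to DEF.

(2/5, 1/10, 1/2)

Signed area of the reference triangle: [DEF] = ½·((9/2)·(-3−(-19/2)) + (-3)·(-19/2−8) + 12·(8−(-3))) = ½·(117/4 + 105/2 + 132) = 855/8.
[GEF] = ½·((15/2)·(-3−(-19/2)) + (-3)·(-19/2−(-37/20)) + 12·(-37/20−(-3))) = ½·(195/4 + 459/20 + 69/5) = 171/4, so the D-coordinate is (171/4)/(855/8) = 2/5.
[DGF] = ½·((9/2)·(-37/20−(-19/2)) + (15/2)·(-19/2−8) + 12·(8−(-37/20))) = ½·(1377/40 − 525/4 + 591/5) = 171/16, so the E-coordinate is 1/10.
[DEG] = ½·((9/2)·(-3−(-37/20)) + (-3)·(-37/20−8) + (15/2)·(8−(-3))) = ½·(-207/40 + 591/20 + 165/2) = 855/16, so the F-coordinate is 1/2.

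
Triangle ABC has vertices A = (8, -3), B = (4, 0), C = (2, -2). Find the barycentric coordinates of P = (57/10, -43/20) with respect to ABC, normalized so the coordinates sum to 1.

Signed area of the reference triangle: [ABC] = ½·(8·(0−(-2)) + 4·(-2−(-3)) + 2·(-3−0)) = ½·(16 + 4 − 6) = 7.
[PBC] = ½·((57/10)·(0−(-2)) + 4·(-2−(-43/20)) + 2·(-43/20−0)) = ½·(57/5 + 3/5 − 43/10) = 77/20, so the A-coordinate is (77/20)/7 = 11/20.
[APC] = ½·(8·(-43/20−(-2)) + (57/10)·(-2−(-3)) + 2·(-3−(-43/20))) = ½·(-6/5 + 57/10 − 17/10) = 7/5, so the B-coordinate is 1/5.
[ABP] = ½·(8·(0−(-43/20)) + 4·(-43/20−(-3)) + (57/10)·(-3−0)) = ½·(86/5 + 17/5 − 171/10) = 7/4, so the C-coordinate is 1/4.
Check: 11/20 + 1/5 + 1/4 = 1.

(11/20, 1/5, 1/4)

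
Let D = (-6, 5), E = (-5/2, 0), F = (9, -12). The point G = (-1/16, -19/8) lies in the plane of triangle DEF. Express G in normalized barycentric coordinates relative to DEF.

Signed area of the reference triangle: [DEF] = ½·((-6)·(0−(-12)) + (-5/2)·(-12−5) + 9·(5−0)) = ½·(-72 + 85/2 + 45) = 31/4.
[GEF] = ½·((-1/16)·(0−(-12)) + (-5/2)·(-12−(-19/8)) + 9·(-19/8−0)) = ½·(-3/4 + 385/16 − 171/8) = 31/32, so the D-coordinate is (31/32)/(31/4) = 1/8.
[DGF] = ½·((-6)·(-19/8−(-12)) + (-1/16)·(-12−5) + 9·(5−(-19/8))) = ½·(-231/4 + 17/16 + 531/8) = 155/32, so the E-coordinate is 5/8.
[DEG] = ½·((-6)·(0−(-19/8)) + (-5/2)·(-19/8−5) + (-1/16)·(5−0)) = ½·(-57/4 + 295/16 − 5/16) = 31/16, so the F-coordinate is 1/4.
Check: 1/8 + 5/8 + 1/4 = 1.

(1/8, 5/8, 1/4)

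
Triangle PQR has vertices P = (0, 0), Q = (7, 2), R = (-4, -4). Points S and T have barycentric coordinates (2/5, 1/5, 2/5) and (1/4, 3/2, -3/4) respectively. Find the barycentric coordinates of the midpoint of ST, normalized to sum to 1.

Since both coordinate triples sum to 1, the midpoint's barycentrics are the componentwise average.
(2/5+1/4)/2 = 13/40; similarly 17/20 and -7/40.

(13/40, 17/20, -7/40)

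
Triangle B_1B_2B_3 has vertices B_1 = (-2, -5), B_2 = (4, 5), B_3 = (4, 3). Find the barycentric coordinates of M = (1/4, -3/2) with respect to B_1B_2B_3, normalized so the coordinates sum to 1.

(5/8, 1/4, 1/8)

Signed area of the reference triangle: [B_1B_2B_3] = ½·((-2)·(5−3) + 4·(3−(-5)) + 4·(-5−5)) = ½·(-4 + 32 − 40) = -6.
[MB_2B_3] = ½·((1/4)·(5−3) + 4·(3−(-3/2)) + 4·(-3/2−5)) = ½·(1/2 + 18 − 26) = -15/4, so the B_1-coordinate is (-15/4)/(-6) = 5/8.
[B_1MB_3] = ½·((-2)·(-3/2−3) + (1/4)·(3−(-5)) + 4·(-5−(-3/2))) = ½·(9 + 2 − 14) = -3/2, so the B_2-coordinate is 1/4.
[B_1B_2M] = ½·((-2)·(5−(-3/2)) + 4·(-3/2−(-5)) + (1/4)·(-5−5)) = ½·(-13 + 14 − 5/2) = -3/4, so the B_3-coordinate is 1/8.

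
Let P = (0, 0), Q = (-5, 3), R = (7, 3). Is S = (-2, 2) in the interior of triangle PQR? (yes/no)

Barycentric coordinates of S: (1/3, 5/9, 1/9).
The three coordinates are positive, positive, positive; a point is interior exactly when all three are positive.

yes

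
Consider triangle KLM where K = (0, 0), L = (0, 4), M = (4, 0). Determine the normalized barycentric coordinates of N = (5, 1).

Signed area of the reference triangle: [KLM] = ½·(0·(4−0) + 0·(0−0) + 4·(0−4)) = ½·(0 + 0 − 16) = -8.
[NLM] = ½·(5·(4−0) + 0·(0−1) + 4·(1−4)) = ½·(20 + 0 − 12) = 4, so the K-coordinate is 4/(-8) = -1/2.
[KNM] = ½·(0·(1−0) + 5·(0−0) + 4·(0−1)) = ½·(0 + 0 − 4) = -2, so the L-coordinate is 1/4.
[KLN] = ½·(0·(4−1) + 0·(1−0) + 5·(0−4)) = ½·(0 + 0 − 20) = -10, so the M-coordinate is 5/4.
Check: -1/2 + 1/4 + 5/4 = 1.

(-1/2, 1/4, 5/4)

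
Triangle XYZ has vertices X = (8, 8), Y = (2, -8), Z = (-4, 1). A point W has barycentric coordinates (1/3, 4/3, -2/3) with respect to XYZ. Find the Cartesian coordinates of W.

(8, -26/3)

W = (1/3)·X + (4/3)·Y + (-2/3)·Z.
x-coordinate: (1/3)·8 + (4/3)·2 + (-2/3)·(-4) = 8.
y-coordinate: (1/3)·8 + (4/3)·(-8) + (-2/3)·1 = -26/3.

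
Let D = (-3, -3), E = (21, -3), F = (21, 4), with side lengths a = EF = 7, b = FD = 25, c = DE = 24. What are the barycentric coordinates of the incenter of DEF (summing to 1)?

The incenter has barycentric coordinates proportional to the opposite side lengths: (7 : 25 : 24).
Normalizing by 7+25+24 = 56 gives (1/8, 25/56, 3/7).

(1/8, 25/56, 3/7)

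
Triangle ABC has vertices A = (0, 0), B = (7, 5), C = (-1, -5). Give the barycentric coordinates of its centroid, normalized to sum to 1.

(1/3, 1/3, 1/3)

The centroid is the average of the vertices, so each weight is 1/3.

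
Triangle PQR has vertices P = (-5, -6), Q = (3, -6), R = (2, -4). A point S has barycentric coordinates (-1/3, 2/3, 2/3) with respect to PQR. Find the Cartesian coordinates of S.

(5, -14/3)

S = (-1/3)·P + (2/3)·Q + (2/3)·R.
x-coordinate: (-1/3)·(-5) + (2/3)·3 + (2/3)·2 = 5.
y-coordinate: (-1/3)·(-6) + (2/3)·(-6) + (2/3)·(-4) = -14/3.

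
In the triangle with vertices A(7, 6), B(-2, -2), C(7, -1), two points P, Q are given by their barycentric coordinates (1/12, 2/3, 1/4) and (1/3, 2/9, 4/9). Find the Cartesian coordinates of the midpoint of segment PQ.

Barycentric coordinates of the midpoint are the average: (5/24, 4/9, 25/72).
Converting: (5/24)·A + (4/9)·B + (25/72)·C = (3, 1/72).

(3, 1/72)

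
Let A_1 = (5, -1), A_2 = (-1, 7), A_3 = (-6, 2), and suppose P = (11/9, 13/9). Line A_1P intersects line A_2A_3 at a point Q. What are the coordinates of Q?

Barycentric coordinates of P with respect to A_1A_2A_3: (5/9, 2/9, 2/9).
On side A_2A_3 the A_1-coordinate is zero; dropping P's A_1-weight 5/9 and renormalizing the remaining 2/9 : 2/9 gives weights 1/2, 1/2 on A_2, A_3.
Q = (1/2)·(-1, 7) + (1/2)·(-6, 2) = (-7/2, 9/2).

(-7/2, 9/2)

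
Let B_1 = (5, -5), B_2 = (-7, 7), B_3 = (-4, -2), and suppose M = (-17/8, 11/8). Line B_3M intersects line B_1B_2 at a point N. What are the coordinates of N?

Barycentric coordinates of M with respect to B_1B_2B_3: (3/8, 1/2, 1/8).
On side B_1B_2 the B_3-coordinate is zero; dropping M's B_3-weight 1/8 and renormalizing the remaining 3/8 : 1/2 gives weights 3/7, 4/7 on B_1, B_2.
N = (3/7)·(5, -5) + (4/7)·(-7, 7) = (-13/7, 13/7).

(-13/7, 13/7)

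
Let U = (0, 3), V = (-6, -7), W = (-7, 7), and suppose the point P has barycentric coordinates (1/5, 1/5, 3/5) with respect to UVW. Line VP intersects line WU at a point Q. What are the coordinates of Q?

Line VP meets WU where the V-coordinate vanishes; zeroing P's V-weight and renormalizing leaves W, U-weights 3/5 : 1/5 → (3/4, 1/4).
So Q = (3/4)·W + (1/4)·U = (-21/4, 6).

(-21/4, 6)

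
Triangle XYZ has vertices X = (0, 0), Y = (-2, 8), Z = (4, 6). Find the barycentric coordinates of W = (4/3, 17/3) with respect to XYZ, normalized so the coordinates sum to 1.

Signed area of the reference triangle: [XYZ] = ½·(0·(8−6) + (-2)·(6−0) + 4·(0−8)) = ½·(0 − 12 − 32) = -22.
[WYZ] = ½·((4/3)·(8−6) + (-2)·(6−(17/3)) + 4·(17/3−8)) = ½·(8/3 − 2/3 − 28/3) = -11/3, so the X-coordinate is (-11/3)/(-22) = 1/6.
[XWZ] = ½·(0·(17/3−6) + (4/3)·(6−0) + 4·(0−(17/3))) = ½·(0 + 8 − 68/3) = -22/3, so the Y-coordinate is 1/3.
[XYW] = ½·(0·(8−(17/3)) + (-2)·(17/3−0) + (4/3)·(0−8)) = ½·(0 − 34/3 − 32/3) = -11, so the Z-coordinate is 1/2.
Check: 1/6 + 1/3 + 1/2 = 1.

(1/6, 1/3, 1/2)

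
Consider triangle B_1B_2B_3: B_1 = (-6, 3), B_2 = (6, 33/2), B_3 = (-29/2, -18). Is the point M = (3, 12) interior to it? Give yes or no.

yes

Barycentric coordinates of M: (5/61, 50/61, 6/61).
The three coordinates are positive, positive, positive; a point is interior exactly when all three are positive.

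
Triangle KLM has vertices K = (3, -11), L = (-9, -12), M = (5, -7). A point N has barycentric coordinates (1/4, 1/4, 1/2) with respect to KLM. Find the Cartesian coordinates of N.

N = (1/4)·K + (1/4)·L + (1/2)·M.
x-coordinate: (1/4)·3 + (1/4)·(-9) + (1/2)·5 = 1.
y-coordinate: (1/4)·(-11) + (1/4)·(-12) + (1/2)·(-7) = -37/4.

(1, -37/4)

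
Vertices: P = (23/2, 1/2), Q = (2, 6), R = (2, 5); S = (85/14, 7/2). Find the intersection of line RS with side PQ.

Barycentric coordinates of S with respect to PQR: (3/7, 3/7, 1/7).
On side PQ the R-coordinate is zero; dropping S's R-weight 1/7 and renormalizing the remaining 3/7 : 3/7 gives weights 1/2, 1/2 on P, Q.
T = (1/2)·(23/2, 1/2) + (1/2)·(2, 6) = (27/4, 13/4).

(27/4, 13/4)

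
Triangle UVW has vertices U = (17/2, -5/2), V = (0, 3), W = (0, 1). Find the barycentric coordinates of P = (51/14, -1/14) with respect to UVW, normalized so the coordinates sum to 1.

Signed area of the reference triangle: [UVW] = ½·((17/2)·(3−1) + 0·(1−(-5/2)) + 0·(-5/2−3)) = ½·(17 + 0 + 0) = 17/2.
[PVW] = ½·((51/14)·(3−1) + 0·(1−(-1/14)) + 0·(-1/14−3)) = ½·(51/7 + 0 + 0) = 51/14, so the U-coordinate is (51/14)/(17/2) = 3/7.
[UPW] = ½·((17/2)·(-1/14−1) + (51/14)·(1−(-5/2)) + 0·(-5/2−(-1/14))) = ½·(-255/28 + 51/4 + 0) = 51/28, so the V-coordinate is 3/14.
[UVP] = ½·((17/2)·(3−(-1/14)) + 0·(-1/14−(-5/2)) + (51/14)·(-5/2−3)) = ½·(731/28 + 0 − 561/28) = 85/28, so the W-coordinate is 5/14.
Check: 3/7 + 3/14 + 5/14 = 1.

(3/7, 3/14, 5/14)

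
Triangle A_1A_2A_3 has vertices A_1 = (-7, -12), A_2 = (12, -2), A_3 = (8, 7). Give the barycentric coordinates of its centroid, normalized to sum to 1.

The centroid is the average of the vertices, so each weight is 1/3.

(1/3, 1/3, 1/3)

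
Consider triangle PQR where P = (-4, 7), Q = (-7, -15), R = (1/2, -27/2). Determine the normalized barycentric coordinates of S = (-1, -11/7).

(4/7, -1/7, 4/7)

Signed area of the reference triangle: [PQR] = ½·((-4)·(-15−(-27/2)) + (-7)·(-27/2−7) + (1/2)·(7−(-15))) = ½·(6 + 287/2 + 11) = 321/4.
[SQR] = ½·((-1)·(-15−(-27/2)) + (-7)·(-27/2−(-11/7)) + (1/2)·(-11/7−(-15))) = ½·(3/2 + 167/2 + 47/7) = 321/7, so the P-coordinate is (321/7)/(321/4) = 4/7.
[PSR] = ½·((-4)·(-11/7−(-27/2)) + (-1)·(-27/2−7) + (1/2)·(7−(-11/7))) = ½·(-334/7 + 41/2 + 30/7) = -321/28, so the Q-coordinate is -1/7.
[PQS] = ½·((-4)·(-15−(-11/7)) + (-7)·(-11/7−7) + (-1)·(7−(-15))) = ½·(376/7 + 60 − 22) = 321/7, so the R-coordinate is 4/7.
Check: 4/7 − 1/7 + 4/7 = 1.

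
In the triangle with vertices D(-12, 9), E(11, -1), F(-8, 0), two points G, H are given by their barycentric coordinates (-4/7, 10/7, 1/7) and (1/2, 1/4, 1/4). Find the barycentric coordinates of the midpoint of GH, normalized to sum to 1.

(-1/28, 47/56, 11/56)

Since both coordinate triples sum to 1, the midpoint's barycentrics are the componentwise average.
(-4/7+1/2)/2 = -1/28; similarly 47/56 and 11/56.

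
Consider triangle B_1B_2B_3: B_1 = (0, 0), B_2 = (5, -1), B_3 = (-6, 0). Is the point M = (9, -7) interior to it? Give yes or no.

Barycentric coordinates of M: (-31/3, 7, 13/3).
The three coordinates are negative, positive, positive; a point is interior exactly when all three are positive.

no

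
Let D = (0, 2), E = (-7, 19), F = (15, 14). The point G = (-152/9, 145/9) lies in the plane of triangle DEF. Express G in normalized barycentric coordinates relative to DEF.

Signed area of the reference triangle: [DEF] = ½·(0·(19−14) + (-7)·(14−2) + 15·(2−19)) = ½·(0 − 84 − 255) = -339/2.
[GEF] = ½·((-152/9)·(19−14) + (-7)·(14−(145/9)) + 15·(145/9−19)) = ½·(-760/9 + 133/9 − 130/3) = -113/2, so the D-coordinate is (-113/2)/(-339/2) = 1/3.
[DGF] = ½·(0·(145/9−14) + (-152/9)·(14−2) + 15·(2−(145/9))) = ½·(0 − 608/3 − 635/3) = -1243/6, so the E-coordinate is 11/9.
[DEG] = ½·(0·(19−(145/9)) + (-7)·(145/9−2) + (-152/9)·(2−19)) = ½·(0 − 889/9 + 2584/9) = 565/6, so the F-coordinate is -5/9.

(1/3, 11/9, -5/9)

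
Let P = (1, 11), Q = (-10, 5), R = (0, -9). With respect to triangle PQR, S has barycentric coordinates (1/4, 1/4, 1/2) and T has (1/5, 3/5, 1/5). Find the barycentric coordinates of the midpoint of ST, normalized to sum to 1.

(9/40, 17/40, 7/20)

Since both coordinate triples sum to 1, the midpoint's barycentrics are the componentwise average.
(1/4+1/5)/2 = 9/40; similarly 17/40 and 7/20.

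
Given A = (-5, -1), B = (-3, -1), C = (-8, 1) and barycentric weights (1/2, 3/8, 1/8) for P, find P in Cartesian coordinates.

(-37/8, -3/4)

P = (1/2)·A + (3/8)·B + (1/8)·C.
x-coordinate: (1/2)·(-5) + (3/8)·(-3) + (1/8)·(-8) = -37/8.
y-coordinate: (1/2)·(-1) + (3/8)·(-1) + (1/8)·1 = -3/4.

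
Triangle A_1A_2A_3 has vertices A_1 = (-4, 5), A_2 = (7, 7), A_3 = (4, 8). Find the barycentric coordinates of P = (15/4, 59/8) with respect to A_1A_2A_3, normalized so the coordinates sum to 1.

Signed area of the reference triangle: [A_1A_2A_3] = ½·((-4)·(7−8) + 7·(8−5) + 4·(5−7)) = ½·(4 + 21 − 8) = 17/2.
[PA_2A_3] = ½·((15/4)·(7−8) + 7·(8−(59/8)) + 4·(59/8−7)) = ½·(-15/4 + 35/8 + 3/2) = 17/16, so the A_1-coordinate is (17/16)/(17/2) = 1/8.
[A_1PA_3] = ½·((-4)·(59/8−8) + (15/4)·(8−5) + 4·(5−(59/8))) = ½·(5/2 + 45/4 − 19/2) = 17/8, so the A_2-coordinate is 1/4.
[A_1A_2P] = ½·((-4)·(7−(59/8)) + 7·(59/8−5) + (15/4)·(5−7)) = ½·(3/2 + 133/8 − 15/2) = 85/16, so the A_3-coordinate is 5/8.

(1/8, 1/4, 5/8)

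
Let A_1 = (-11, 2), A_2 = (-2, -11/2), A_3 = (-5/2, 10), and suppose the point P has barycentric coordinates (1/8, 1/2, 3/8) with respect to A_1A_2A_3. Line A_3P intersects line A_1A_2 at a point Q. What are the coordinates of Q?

Line A_3P meets A_1A_2 where the A_3-coordinate vanishes; zeroing P's A_3-weight and renormalizing leaves A_1, A_2-weights 1/8 : 1/2 → (1/5, 4/5).
So Q = (1/5)·A_1 + (4/5)·A_2 = (-19/5, -4).

(-19/5, -4)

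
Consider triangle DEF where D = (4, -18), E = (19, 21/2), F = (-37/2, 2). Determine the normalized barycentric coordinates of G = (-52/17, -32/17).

Signed area of the reference triangle: [DEF] = ½·(4·(21/2−2) + 19·(2−(-18)) + (-37/2)·(-18−(21/2))) = ½·(34 + 380 + 2109/4) = 3765/8.
[GEF] = ½·((-52/17)·(21/2−2) + 19·(2−(-32/17)) + (-37/2)·(-32/17−(21/2))) = ½·(-26 + 1254/17 + 15577/68) = 18825/136, so the D-coordinate is (18825/136)/(3765/8) = 5/17.
[DGF] = ½·(4·(-32/17−2) + (-52/17)·(2−(-18)) + (-37/2)·(-18−(-32/17))) = ½·(-264/17 − 1040/17 + 5069/17) = 3765/34, so the E-coordinate is 4/17.
[DEG] = ½·(4·(21/2−(-32/17)) + 19·(-32/17−(-18)) + (-52/17)·(-18−(21/2))) = ½·(842/17 + 5206/17 + 1482/17) = 3765/17, so the F-coordinate is 8/17.

(5/17, 4/17, 8/17)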